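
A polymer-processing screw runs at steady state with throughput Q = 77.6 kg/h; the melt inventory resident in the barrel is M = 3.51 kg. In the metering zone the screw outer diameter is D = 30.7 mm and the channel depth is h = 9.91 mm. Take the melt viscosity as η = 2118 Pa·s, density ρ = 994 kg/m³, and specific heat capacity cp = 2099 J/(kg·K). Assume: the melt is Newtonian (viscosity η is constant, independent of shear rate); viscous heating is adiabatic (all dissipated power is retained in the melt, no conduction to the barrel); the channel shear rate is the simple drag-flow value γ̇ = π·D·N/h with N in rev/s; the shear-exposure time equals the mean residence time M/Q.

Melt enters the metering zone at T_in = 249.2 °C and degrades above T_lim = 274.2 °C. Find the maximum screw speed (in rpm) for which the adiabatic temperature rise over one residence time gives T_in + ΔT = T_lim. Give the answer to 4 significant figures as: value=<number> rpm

Q_s = Q / 3600 = 77.6 / 3600 = 0.0215556 kg/s
t_res = M / Q_s = 3.51 / 0.0215556 = 162.835 s
D = 30.7 mm = 0.0307 m;  h = 9.91 mm = 0.00991 m
ΔT_a = T_lim − T_in = 274.2 °C − 249.2 °C = 25 K
γ̇_max² = ΔT_a·ρ·cp/(η·t_res) = 25·994·2099/(2118·162.835) = 151.239 s⁻²
γ̇_max = √151.239 = 12.2979 s⁻¹
Solve γ̇ = πDN/h for N: N_max = γ̇_max·h/(π·D) = 12.2979 × 0.00991 / (π × 0.0307) = 1.26362 rev/s = 75.8174 rpm

value=75.82 rpm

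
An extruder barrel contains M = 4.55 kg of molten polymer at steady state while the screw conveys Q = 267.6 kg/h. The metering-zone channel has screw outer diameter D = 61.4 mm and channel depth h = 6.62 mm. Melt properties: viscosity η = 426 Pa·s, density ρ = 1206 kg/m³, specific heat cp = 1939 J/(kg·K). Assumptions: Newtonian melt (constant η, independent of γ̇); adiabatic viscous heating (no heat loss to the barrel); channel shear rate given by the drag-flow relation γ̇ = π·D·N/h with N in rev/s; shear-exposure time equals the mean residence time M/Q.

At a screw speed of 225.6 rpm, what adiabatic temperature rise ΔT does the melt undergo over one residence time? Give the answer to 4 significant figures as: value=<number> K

Convert throughput: Q = 267.6 kg/h = 267.6/3600 = 0.0743333 kg/s
t_res = M / Q_s = 4.55 ÷ 0.0743333 = 61.2108 s
Geometry in metres: D = 61.4 mm → 0.0614 m, h = 6.62 mm → 0.00662 m; screw speed N = 225.6 rpm = 3.76 rev/s
Shear rate: γ̇ = πDN/h = π·0.0614·3.76/0.00662 = 109.559 s⁻¹
ΔT = η·γ̇²·t_res / (ρ·cp) = 426 · (109.559)² · 61.2108 / (1206 · 1939) = 133.847 K

value=133.8 K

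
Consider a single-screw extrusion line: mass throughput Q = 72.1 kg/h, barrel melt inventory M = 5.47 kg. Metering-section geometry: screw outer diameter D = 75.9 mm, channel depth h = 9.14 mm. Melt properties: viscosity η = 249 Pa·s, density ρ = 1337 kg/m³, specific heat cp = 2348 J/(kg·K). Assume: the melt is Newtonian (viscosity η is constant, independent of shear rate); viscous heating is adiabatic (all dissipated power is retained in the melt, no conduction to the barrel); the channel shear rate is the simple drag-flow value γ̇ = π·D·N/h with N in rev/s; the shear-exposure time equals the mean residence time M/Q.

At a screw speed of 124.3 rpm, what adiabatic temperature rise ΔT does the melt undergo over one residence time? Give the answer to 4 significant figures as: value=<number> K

value=63.28 K

Q_s = Q / 3600 = 72.1 / 3600 = 0.0200278 kg/s
Mean residence time: t_res = M/Q_s = 5.47 kg / 0.0200278 kg/s = 273.121 s
D = 75.9 mm = 0.0759 m;  h = 9.14 mm = 0.00914 m;  N = 124.3 rpm / 60 = 2.07167 rev/s
γ̇ = π·D·N / h = π · 0.0759 · 2.07167 / 0.00914 = 54.0462 s⁻¹
Adiabatic rise: ΔT = η γ̇² t_res / (ρ cp) = 249·(54.0462)²·273.121 / (1337·2348) = 63.2783 K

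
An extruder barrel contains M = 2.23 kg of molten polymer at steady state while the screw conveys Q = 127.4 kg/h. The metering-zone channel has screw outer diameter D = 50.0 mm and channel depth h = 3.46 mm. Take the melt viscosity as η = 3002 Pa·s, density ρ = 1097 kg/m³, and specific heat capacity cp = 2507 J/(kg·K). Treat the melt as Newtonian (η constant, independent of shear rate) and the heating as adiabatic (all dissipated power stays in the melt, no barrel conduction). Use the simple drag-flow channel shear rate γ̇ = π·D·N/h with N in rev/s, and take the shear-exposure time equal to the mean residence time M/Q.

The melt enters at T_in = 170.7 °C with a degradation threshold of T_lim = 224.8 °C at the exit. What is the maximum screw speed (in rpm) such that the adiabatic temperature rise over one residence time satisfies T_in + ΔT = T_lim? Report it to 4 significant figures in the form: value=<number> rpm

value=37.06 rpm

Convert throughput: Q = 127.4 kg/h = 127.4/3600 = 0.0353889 kg/s
t_res = M / Q_s = 2.23 / 0.0353889 = 63.0141 s
Convert to metres: D = 0.05 m, h = 0.00346 m
ΔT_a = T_lim − T_in = 224.8 − 170.7 = 54.1 K
γ̇_max² = ΔT_a·ρ·cp/(η·t_res) = 54.1·1097·2507/(3002·63.0141) = 786.52 s⁻²
γ̇_max = sqrt(786.52) = 28.045 s⁻¹
N_max = γ̇_max h / (πD) = 28.045·0.00346/(π·0.05) = 0.617748 rev/s → ×60 = 37.0649 rpm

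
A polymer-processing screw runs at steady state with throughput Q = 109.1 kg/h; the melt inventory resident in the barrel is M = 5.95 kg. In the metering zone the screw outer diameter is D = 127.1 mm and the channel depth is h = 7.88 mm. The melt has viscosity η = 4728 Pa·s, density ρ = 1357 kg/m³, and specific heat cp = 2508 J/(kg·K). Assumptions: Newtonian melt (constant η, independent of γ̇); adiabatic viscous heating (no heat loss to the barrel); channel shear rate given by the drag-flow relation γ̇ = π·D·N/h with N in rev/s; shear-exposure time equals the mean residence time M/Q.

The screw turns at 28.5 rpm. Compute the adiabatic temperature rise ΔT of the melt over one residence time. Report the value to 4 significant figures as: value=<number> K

Throughput in SI: Q_s = 109.1 kg/h ÷ 3600 s/h = 0.0303056 kg/s
t_res = M / Q_s = 5.95 / 0.0303056 = 196.334 s
D = 127.1 mm = 0.1271 m;  h = 7.88 mm = 0.00788 m;  N = 28.5 rpm / 60 = 0.475 rev/s
γ̇ = π D N / h = (π)(0.1271)(0.475) / 0.00788 = 24.0693 s⁻¹
Adiabatic rise: ΔT = η γ̇² t_res / (ρ cp) = 4728·(24.0693)²·196.334 / (1357·2508) = 158.012 K

value=158.0 K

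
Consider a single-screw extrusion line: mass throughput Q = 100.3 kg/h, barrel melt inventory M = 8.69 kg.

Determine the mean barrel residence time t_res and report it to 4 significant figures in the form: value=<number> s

Throughput in SI: Q_s = 100.3 kg/h ÷ 3600 s/h = 0.0278611 kg/s
Mean residence time: t_res = M/Q_s = 8.69 kg / 0.0278611 kg/s = 311.904 s

value=311.9 s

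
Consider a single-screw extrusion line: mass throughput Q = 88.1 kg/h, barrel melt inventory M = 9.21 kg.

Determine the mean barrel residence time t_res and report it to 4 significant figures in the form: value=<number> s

Convert throughput: Q = 88.1 kg/h = 88.1/3600 = 0.0244722 kg/s
t_res = M / Q_s = 9.21 ÷ 0.0244722 = 376.345 s

value=376.3 s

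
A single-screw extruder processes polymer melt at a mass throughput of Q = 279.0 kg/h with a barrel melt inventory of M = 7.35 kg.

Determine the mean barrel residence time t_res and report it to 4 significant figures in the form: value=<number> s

value=94.84 s

Convert throughput: Q = 279.0 kg/h = 279.0/3600 = 0.0775 kg/s
t_res = M / Q_s = 7.35 ÷ 0.0775 = 94.8387 s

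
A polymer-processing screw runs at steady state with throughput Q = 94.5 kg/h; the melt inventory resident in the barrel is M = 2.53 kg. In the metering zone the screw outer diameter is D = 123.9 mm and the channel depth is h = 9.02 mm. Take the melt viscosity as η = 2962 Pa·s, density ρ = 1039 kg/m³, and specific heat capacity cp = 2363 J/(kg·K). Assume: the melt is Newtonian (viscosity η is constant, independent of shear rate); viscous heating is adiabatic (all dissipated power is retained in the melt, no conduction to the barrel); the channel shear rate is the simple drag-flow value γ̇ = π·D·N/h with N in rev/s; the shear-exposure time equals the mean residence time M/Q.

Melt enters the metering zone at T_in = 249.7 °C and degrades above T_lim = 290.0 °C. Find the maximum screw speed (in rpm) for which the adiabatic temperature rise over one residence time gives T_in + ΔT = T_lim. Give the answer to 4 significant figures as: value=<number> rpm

value=25.88 rpm

Convert throughput: Q = 94.5 kg/h = 94.5/3600 = 0.02625 kg/s
t_res = M / Q_s = 2.53 / 0.02625 = 96.381 s
Geometry in SI: D = 123.9 mm → 0.1239 m, h = 9.02 mm → 0.00902 m
Allowable rise: ΔT_a = T_lim − T_in = 290.0 − 249.7 = 40.3 K
Invert ΔT = ηγ̇²t_res/(ρcp) for γ̇: γ̇_max² = ΔT_a ρ cp / (η t_res) = 40.3·1039·2363 / (2962·96.381) = 346.584 s⁻²
Take the square root: γ̇_max = √(346.584) = 18.6168 s⁻¹
N_max = γ̇_max h / (πD) = 18.6168·0.00902/(π·0.1239) = 0.431409 rev/s → ×60 = 25.8846 rpm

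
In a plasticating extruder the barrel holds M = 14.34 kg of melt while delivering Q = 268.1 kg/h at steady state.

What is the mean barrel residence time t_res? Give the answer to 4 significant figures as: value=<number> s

Convert throughput: Q = 268.1 kg/h = 268.1/3600 = 0.0744722 kg/s
t_res = M / Q_s = 14.34 ÷ 0.0744722 = 192.555 s

value=192.6 s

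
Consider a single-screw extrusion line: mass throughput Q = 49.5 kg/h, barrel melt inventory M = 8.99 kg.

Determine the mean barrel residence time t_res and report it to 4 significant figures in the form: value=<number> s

value=653.8 s

Convert throughput: Q = 49.5 kg/h = 49.5/3600 = 0.01375 kg/s
Mean residence time: t_res = M/Q_s = 8.99 kg / 0.01375 kg/s = 653.818 s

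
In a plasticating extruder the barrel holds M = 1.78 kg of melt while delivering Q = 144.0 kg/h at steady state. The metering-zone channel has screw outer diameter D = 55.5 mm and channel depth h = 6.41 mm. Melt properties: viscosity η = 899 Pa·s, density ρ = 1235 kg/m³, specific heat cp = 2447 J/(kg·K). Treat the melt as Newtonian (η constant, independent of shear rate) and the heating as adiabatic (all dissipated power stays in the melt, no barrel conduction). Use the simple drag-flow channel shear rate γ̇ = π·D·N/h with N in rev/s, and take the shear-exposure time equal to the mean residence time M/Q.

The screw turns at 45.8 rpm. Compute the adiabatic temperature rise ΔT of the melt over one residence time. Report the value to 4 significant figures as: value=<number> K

value=5.707 K

Q_s = Q / 3600 = 144.0 / 3600 = 0.04 kg/s
t_res = M / Q_s = 1.78 / 0.04 = 44.5 s
D = 55.5 mm = 0.0555 m;  h = 6.41 mm = 0.00641 m;  N = 45.8 rpm / 60 = 0.763333 rev/s
γ̇ = π·D·N / h = π · 0.0555 · 0.763333 / 0.00641 = 20.7634 s⁻¹
Adiabatic rise: ΔT = η γ̇² t_res / (ρ cp) = 899·(20.7634)²·44.5 / (1235·2447) = 5.70712 K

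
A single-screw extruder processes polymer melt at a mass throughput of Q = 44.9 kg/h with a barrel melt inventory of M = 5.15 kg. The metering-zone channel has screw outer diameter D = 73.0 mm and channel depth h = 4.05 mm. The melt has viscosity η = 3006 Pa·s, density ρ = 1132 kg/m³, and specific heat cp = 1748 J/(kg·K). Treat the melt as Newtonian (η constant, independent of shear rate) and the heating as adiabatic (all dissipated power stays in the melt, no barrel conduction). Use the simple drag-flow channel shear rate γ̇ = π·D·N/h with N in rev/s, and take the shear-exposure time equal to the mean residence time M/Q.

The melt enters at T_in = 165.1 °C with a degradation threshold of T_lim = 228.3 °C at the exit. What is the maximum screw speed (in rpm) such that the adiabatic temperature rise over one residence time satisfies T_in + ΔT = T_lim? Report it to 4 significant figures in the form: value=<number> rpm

Throughput in SI: Q_s = 44.9 kg/h ÷ 3600 s/h = 0.0124722 kg/s
t_res = M / Q_s = 5.15 ÷ 0.0124722 = 412.918 s
D = 73.0 mm = 0.073 m;  h = 4.05 mm = 0.00405 m
ΔT_a = T_lim − T_in = 228.3 °C − 165.1 °C = 63.2 K
γ̇_max² = ΔT_a·ρ·cp/(η·t_res) = 63.2·1132·1748/(3006·412.918) = 100.752 s⁻²
Take the square root: γ̇_max = √(100.752) = 10.0375 s⁻¹
N_max = γ̇_max·h / (π·D) = 10.0375 · 0.00405 / (π · 0.073) = 0.177259 rev/s = 10.6355 rpm

value=10.64 rpm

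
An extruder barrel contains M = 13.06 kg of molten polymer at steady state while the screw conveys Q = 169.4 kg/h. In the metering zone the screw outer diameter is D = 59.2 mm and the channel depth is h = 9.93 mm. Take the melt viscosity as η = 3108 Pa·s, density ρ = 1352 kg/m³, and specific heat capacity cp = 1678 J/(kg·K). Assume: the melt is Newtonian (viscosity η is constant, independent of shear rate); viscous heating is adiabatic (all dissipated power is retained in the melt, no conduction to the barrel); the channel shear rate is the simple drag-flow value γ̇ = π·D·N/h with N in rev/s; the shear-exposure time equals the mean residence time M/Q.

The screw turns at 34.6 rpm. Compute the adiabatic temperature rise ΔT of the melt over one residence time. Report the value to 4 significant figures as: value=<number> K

Q_s = Q / 3600 = 169.4 / 3600 = 0.0470556 kg/s
Mean residence time: t_res = M/Q_s = 13.06 kg / 0.0470556 kg/s = 277.544 s
D = 59.2 mm = 0.0592 m;  h = 9.93 mm = 0.00993 m;  N = 34.6 rpm / 60 = 0.576667 rev/s
Shear rate: γ̇ = πDN/h = π·0.0592·0.576667/0.00993 = 10.8006 s⁻¹
Adiabatic rise: ΔT = η γ̇² t_res / (ρ cp) = 3108·(10.8006)²·277.544 / (1352·1678) = 44.3546 K

value=44.35 K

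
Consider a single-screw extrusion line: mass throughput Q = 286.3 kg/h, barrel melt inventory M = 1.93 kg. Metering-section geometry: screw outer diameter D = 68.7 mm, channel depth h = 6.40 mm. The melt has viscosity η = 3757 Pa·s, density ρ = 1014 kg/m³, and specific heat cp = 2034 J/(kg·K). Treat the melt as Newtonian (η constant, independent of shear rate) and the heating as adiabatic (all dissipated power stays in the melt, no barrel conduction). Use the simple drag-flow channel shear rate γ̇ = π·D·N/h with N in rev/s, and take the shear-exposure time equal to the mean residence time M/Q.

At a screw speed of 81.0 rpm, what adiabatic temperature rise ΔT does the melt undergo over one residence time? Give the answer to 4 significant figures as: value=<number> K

value=91.62 K

Throughput in SI: Q_s = 286.3 kg/h ÷ 3600 s/h = 0.0795278 kg/s
t_res = M / Q_s = 1.93 ÷ 0.0795278 = 24.2683 s
Convert to SI: D = 0.0687 m, h = 0.0064 m, N = 81.0/60 = 1.35 rev/s
γ̇ = π·D·N / h = π · 0.0687 · 1.35 / 0.0064 = 45.5261 s⁻¹
Adiabatic rise: ΔT = η γ̇² t_res / (ρ cp) = 3757·(45.5261)²·24.2683 / (1014·2034) = 91.6245 K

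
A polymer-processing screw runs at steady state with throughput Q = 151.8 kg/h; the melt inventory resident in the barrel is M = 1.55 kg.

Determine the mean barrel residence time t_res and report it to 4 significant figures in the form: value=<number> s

value=36.76 s

Q_s = Q / 3600 = 151.8 / 3600 = 0.0421667 kg/s
t_res = M / Q_s = 1.55 ÷ 0.0421667 = 36.7589 s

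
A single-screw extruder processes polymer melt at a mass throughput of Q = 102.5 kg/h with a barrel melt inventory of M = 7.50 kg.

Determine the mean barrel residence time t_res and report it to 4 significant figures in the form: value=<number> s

value=263.4 s

Convert throughput: Q = 102.5 kg/h = 102.5/3600 = 0.0284722 kg/s
t_res = M / Q_s = 7.50 ÷ 0.0284722 = 263.415 s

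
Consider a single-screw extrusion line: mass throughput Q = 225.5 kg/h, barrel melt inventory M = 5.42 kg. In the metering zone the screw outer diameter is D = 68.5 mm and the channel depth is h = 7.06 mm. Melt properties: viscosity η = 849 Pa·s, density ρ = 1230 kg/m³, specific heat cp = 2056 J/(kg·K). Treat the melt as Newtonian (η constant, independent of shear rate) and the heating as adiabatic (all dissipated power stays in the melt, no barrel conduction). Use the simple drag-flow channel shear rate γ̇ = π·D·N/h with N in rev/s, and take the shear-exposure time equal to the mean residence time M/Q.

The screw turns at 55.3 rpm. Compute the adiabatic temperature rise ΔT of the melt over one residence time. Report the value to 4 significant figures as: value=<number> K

Q_s = Q / 3600 = 225.5 / 3600 = 0.0626389 kg/s
t_res = M / Q_s = 5.42 ÷ 0.0626389 = 86.5277 s
D = 68.5 mm = 0.0685 m;  h = 7.06 mm = 0.00706 m;  N = 55.3 rpm / 60 = 0.921667 rev/s
γ̇ = π·D·N / h = π · 0.0685 · 0.921667 / 0.00706 = 28.0937 s⁻¹
ΔT = η·γ̇²·t_res / (ρ·cp) = 849 · (28.0937)² · 86.5277 / (1230 · 2056) = 22.9274 K

value=22.93 K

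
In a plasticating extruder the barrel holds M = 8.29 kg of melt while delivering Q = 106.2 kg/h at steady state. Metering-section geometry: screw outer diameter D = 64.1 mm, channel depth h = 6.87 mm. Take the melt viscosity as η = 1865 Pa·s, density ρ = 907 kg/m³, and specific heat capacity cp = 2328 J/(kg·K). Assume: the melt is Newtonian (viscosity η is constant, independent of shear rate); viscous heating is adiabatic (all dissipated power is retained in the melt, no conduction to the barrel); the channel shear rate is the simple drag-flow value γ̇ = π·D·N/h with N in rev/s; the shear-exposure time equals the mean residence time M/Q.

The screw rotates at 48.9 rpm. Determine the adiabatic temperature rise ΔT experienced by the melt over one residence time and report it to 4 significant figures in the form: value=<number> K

value=141.7 K

Convert throughput: Q = 106.2 kg/h = 106.2/3600 = 0.0295 kg/s
t_res = M / Q_s = 8.29 / 0.0295 = 281.017 s
Geometry in metres: D = 64.1 mm → 0.0641 m, h = 6.87 mm → 0.00687 m; screw speed N = 48.9 rpm = 0.815 rev/s
γ̇ = π D N / h = (π)(0.0641)(0.815) / 0.00687 = 23.8896 s⁻¹
ΔT = η·γ̇²·t_res / (ρ·cp) = 1865 · (23.8896)² · 281.017 / (907 · 2328) = 141.657 K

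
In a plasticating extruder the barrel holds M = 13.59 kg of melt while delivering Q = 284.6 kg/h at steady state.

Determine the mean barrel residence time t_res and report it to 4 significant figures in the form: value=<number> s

value=171.9 s

Q_s = Q / 3600 = 284.6 / 3600 = 0.0790556 kg/s
t_res = M / Q_s = 13.59 ÷ 0.0790556 = 171.904 s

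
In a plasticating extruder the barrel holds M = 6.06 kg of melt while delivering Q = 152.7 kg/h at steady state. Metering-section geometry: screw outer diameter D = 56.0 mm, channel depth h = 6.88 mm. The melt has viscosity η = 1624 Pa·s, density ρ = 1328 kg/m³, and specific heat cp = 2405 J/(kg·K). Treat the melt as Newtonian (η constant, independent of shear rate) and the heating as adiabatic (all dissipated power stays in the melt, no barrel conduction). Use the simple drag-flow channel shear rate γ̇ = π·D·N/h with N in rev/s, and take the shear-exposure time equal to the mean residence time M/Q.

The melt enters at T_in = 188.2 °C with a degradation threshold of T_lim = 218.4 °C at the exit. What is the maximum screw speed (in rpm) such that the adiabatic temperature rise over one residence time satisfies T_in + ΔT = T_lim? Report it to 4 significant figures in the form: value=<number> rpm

Throughput in SI: Q_s = 152.7 kg/h ÷ 3600 s/h = 0.0424167 kg/s
t_res = M / Q_s = 6.06 / 0.0424167 = 142.868 s
Geometry in SI: D = 56.0 mm → 0.056 m, h = 6.88 mm → 0.00688 m
ΔT_a = T_lim − T_in = 218.4 − 188.2 = 30.2 K
γ̇_max² = ΔT_a·ρ·cp/(η·t_res) = 30.2·1328·2405/(1624·142.868) = 415.717 s⁻²
Take the square root: γ̇_max = √(415.717) = 20.3891 s⁻¹
Solve γ̇ = πDN/h for N: N_max = γ̇_max·h/(π·D) = 20.3891 × 0.00688 / (π × 0.056) = 0.797351 rev/s = 47.8411 rpm

value=47.84 rpm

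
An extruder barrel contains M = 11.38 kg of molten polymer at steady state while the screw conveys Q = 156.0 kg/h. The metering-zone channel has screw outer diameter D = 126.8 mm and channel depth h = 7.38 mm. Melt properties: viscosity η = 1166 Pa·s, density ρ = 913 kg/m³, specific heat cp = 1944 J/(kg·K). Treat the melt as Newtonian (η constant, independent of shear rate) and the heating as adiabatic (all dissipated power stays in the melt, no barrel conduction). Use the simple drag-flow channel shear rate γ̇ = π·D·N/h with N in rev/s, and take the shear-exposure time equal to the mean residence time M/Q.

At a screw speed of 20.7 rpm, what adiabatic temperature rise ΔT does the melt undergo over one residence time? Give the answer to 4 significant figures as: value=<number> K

Throughput in SI: Q_s = 156.0 kg/h ÷ 3600 s/h = 0.0433333 kg/s
t_res = M / Q_s = 11.38 ÷ 0.0433333 = 262.615 s
Geometry in metres: D = 126.8 mm → 0.1268 m, h = 7.38 mm → 0.00738 m; screw speed N = 20.7 rpm = 0.345 rev/s
γ̇ = π·D·N / h = π · 0.1268 · 0.345 / 0.00738 = 18.6222 s⁻¹
ΔT = η·γ̇²·t_res / (ρ·cp) = 1166 · (18.6222)² · 262.615 / (913 · 1944) = 59.8295 K

value=59.83 K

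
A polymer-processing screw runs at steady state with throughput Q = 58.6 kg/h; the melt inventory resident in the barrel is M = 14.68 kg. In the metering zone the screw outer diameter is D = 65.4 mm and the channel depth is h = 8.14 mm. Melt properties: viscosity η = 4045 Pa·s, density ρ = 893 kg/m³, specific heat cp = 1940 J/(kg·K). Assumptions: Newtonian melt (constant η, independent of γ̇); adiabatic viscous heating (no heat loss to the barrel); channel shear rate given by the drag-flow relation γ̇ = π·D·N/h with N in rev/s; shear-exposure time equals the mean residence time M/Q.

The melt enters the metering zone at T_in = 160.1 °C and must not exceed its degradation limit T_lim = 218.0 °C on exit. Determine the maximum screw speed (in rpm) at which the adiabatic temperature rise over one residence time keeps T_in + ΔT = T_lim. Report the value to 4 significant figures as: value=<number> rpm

value=12.46 rpm

Convert throughput: Q = 58.6 kg/h = 58.6/3600 = 0.0162778 kg/s
t_res = M / Q_s = 14.68 ÷ 0.0162778 = 901.843 s
D = 65.4 mm = 0.0654 m;  h = 8.14 mm = 0.00814 m
Allowable rise: ΔT_a = T_lim − T_in = 218.0 − 160.1 = 57.9 K
Invert ΔT = ηγ̇²t_res/(ρcp) for γ̇: γ̇_max² = ΔT_a ρ cp / (η t_res) = 57.9·893·1940 / (4045·901.843) = 27.4968 s⁻²
Take the square root: γ̇_max = √(27.4968) = 5.24374 s⁻¹
Solve γ̇ = πDN/h for N: N_max = γ̇_max·h/(π·D) = 5.24374 × 0.00814 / (π × 0.0654) = 0.207749 rev/s = 12.4649 rpm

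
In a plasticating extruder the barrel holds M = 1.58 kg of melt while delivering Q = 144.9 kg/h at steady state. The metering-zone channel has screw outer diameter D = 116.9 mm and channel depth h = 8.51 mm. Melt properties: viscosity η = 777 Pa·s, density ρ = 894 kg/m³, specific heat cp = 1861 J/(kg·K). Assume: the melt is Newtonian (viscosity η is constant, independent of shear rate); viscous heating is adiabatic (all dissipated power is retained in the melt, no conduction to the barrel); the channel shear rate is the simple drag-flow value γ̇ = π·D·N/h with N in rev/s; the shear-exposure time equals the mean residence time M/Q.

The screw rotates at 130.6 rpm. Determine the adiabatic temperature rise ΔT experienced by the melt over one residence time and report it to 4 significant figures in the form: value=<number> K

Throughput in SI: Q_s = 144.9 kg/h ÷ 3600 s/h = 0.04025 kg/s
Mean residence time: t_res = M/Q_s = 1.58 kg / 0.04025 kg/s = 39.2547 s
Geometry in metres: D = 116.9 mm → 0.1169 m, h = 8.51 mm → 0.00851 m; screw speed N = 130.6 rpm = 2.17667 rev/s
γ̇ = π D N / h = (π)(0.1169)(2.17667) / 0.00851 = 93.9349 s⁻¹
ΔT = η·γ̇²·t_res/(ρ·cp) = [777 × 93.9349² × 39.2547] / [894 × 1861] = 161.764 K

value=161.8 K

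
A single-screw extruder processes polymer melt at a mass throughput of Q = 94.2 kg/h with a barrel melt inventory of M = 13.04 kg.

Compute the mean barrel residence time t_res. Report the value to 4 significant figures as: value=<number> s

Convert throughput: Q = 94.2 kg/h = 94.2/3600 = 0.0261667 kg/s
t_res = M / Q_s = 13.04 ÷ 0.0261667 = 498.344 s

value=498.3 s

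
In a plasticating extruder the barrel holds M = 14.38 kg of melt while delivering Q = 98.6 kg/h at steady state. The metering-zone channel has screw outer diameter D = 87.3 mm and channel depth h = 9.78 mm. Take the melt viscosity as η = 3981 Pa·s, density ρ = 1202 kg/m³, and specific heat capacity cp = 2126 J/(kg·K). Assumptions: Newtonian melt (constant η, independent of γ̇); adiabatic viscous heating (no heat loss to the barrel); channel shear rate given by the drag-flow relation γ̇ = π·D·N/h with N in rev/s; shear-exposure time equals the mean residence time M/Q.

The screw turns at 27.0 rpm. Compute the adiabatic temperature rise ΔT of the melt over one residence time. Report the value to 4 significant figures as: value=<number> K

Q_s = Q / 3600 = 98.6 / 3600 = 0.0273889 kg/s
Mean residence time: t_res = M/Q_s = 14.38 kg / 0.0273889 kg/s = 525.03 s
Convert to SI: D = 0.0873 m, h = 0.00978 m, N = 27.0/60 = 0.45 rev/s
γ̇ = π·D·N / h = π · 0.0873 · 0.45 / 0.00978 = 12.6194 s⁻¹
Adiabatic rise: ΔT = η γ̇² t_res / (ρ cp) = 3981·(12.6194)²·525.03 / (1202·2126) = 130.252 K

value=130.3 K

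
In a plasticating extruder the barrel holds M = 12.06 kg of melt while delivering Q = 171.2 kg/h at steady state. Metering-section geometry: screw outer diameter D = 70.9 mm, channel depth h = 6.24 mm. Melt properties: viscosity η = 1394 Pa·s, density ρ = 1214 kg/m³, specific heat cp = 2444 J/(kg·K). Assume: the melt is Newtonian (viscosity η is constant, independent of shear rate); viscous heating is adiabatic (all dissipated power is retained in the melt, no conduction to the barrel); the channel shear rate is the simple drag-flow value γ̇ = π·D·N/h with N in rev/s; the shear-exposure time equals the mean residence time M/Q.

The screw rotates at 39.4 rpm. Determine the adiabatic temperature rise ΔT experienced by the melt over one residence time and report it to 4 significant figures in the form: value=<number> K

value=65.46 K

Q_s = Q / 3600 = 171.2 / 3600 = 0.0475556 kg/s
t_res = M / Q_s = 12.06 / 0.0475556 = 253.598 s
D = 70.9 mm = 0.0709 m;  h = 6.24 mm = 0.00624 m;  N = 39.4 rpm / 60 = 0.656667 rev/s
γ̇ = π·D·N / h = π · 0.0709 · 0.656667 / 0.00624 = 23.4399 s⁻¹
ΔT = η·γ̇²·t_res/(ρ·cp) = [1394 × 23.4399² × 253.598] / [1214 × 2444] = 65.4639 K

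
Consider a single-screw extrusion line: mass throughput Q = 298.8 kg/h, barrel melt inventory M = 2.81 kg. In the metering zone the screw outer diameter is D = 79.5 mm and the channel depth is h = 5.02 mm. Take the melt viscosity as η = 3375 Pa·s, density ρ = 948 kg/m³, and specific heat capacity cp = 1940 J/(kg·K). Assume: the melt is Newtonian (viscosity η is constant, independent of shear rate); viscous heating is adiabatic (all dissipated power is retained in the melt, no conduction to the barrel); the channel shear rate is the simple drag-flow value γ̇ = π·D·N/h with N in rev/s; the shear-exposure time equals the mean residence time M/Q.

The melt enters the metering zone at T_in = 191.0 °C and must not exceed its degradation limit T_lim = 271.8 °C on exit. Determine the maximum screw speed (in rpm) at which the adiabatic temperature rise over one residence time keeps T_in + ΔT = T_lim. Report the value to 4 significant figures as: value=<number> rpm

value=43.49 rpm

Convert throughput: Q = 298.8 kg/h = 298.8/3600 = 0.083 kg/s
Mean residence time: t_res = M/Q_s = 2.81 kg / 0.083 kg/s = 33.8554 s
Convert to metres: D = 0.0795 m, h = 0.00502 m
ΔT_a = T_lim − T_in = 271.8 − 191.0 = 80.8 K
γ̇_max² = ΔT_a·ρ·cp / (η·t_res) = [80.8 × 948 × 1940] / [3375 × 33.8554] = 1300.53 s⁻²
γ̇_max = √1300.53 = 36.0628 s⁻¹
N_max = γ̇_max·h / (π·D) = 36.0628 · 0.00502 / (π · 0.0795) = 0.724847 rev/s = 43.4908 rpm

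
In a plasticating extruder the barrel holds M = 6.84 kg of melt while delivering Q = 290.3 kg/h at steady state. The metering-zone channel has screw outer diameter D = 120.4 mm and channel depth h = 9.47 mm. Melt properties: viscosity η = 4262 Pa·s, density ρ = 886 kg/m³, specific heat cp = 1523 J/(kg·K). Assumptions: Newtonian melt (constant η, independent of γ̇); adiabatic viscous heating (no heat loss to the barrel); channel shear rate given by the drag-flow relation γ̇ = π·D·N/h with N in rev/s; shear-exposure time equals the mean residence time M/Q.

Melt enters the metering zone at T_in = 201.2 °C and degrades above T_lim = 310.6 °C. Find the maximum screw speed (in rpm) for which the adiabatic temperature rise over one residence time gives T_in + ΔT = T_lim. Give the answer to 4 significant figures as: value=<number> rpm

Throughput in SI: Q_s = 290.3 kg/h ÷ 3600 s/h = 0.0806389 kg/s
t_res = M / Q_s = 6.84 / 0.0806389 = 84.8226 s
Convert to metres: D = 0.1204 m, h = 0.00947 m
Allowable rise: ΔT_a = T_lim − T_in = 310.6 − 201.2 = 109.4 K
Invert ΔT = ηγ̇²t_res/(ρcp) for γ̇: γ̇_max² = ΔT_a ρ cp / (η t_res) = 109.4·886·1523 / (4262·84.8226) = 408.344 s⁻²
γ̇_max = sqrt(408.344) = 20.2075 s⁻¹
N_max = γ̇_max h / (πD) = 20.2075·0.00947/(π·0.1204) = 0.505926 rev/s → ×60 = 30.3555 rpm

value=30.36 rpm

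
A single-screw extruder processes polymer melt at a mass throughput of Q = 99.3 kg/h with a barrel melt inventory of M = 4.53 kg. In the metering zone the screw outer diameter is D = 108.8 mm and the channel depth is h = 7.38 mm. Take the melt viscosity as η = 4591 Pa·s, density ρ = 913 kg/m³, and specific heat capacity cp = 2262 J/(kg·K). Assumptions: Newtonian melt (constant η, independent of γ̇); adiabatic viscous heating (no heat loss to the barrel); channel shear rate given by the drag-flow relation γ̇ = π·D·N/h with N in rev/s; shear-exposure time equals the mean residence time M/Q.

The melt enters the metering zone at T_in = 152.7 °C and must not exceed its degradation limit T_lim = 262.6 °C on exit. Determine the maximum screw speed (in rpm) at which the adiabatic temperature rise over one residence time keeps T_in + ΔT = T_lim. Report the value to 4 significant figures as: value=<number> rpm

value=22.48 rpm

Q_s = Q / 3600 = 99.3 / 3600 = 0.0275833 kg/s
t_res = M / Q_s = 4.53 / 0.0275833 = 164.23 s
Geometry in SI: D = 108.8 mm → 0.1088 m, h = 7.38 mm → 0.00738 m
Allowable rise: ΔT_a = T_lim − T_in = 262.6 − 152.7 = 109.9 K
Invert ΔT = ηγ̇²t_res/(ρcp) for γ̇: γ̇_max² = ΔT_a ρ cp / (η t_res) = 109.9·913·2262 / (4591·164.23) = 301.025 s⁻²
γ̇_max = sqrt(301.025) = 17.3501 s⁻¹
Solve γ̇ = πDN/h for N: N_max = γ̇_max·h/(π·D) = 17.3501 × 0.00738 / (π × 0.1088) = 0.374609 rev/s = 22.4766 rpm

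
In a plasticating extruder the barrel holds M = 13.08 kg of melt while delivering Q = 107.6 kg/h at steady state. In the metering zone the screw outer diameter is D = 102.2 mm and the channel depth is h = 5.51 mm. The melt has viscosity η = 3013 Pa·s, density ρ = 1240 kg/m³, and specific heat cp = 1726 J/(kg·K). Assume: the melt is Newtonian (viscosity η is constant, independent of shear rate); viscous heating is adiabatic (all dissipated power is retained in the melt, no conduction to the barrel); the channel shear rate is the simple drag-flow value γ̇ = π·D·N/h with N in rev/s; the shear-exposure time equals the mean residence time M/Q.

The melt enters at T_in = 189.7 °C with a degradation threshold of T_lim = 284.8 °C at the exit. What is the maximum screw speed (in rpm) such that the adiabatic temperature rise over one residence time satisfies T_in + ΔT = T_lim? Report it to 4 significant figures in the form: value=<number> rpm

value=12.79 rpm

Throughput in SI: Q_s = 107.6 kg/h ÷ 3600 s/h = 0.0298889 kg/s
Mean residence time: t_res = M/Q_s = 13.08 kg / 0.0298889 kg/s = 437.621 s
Geometry in SI: D = 102.2 mm → 0.1022 m, h = 5.51 mm → 0.00551 m
ΔT_a = T_lim − T_in = 284.8 °C − 189.7 °C = 95.1 K
γ̇_max² = ΔT_a·ρ·cp/(η·t_res) = 95.1·1240·1726/(3013·437.621) = 154.364 s⁻²
Take the square root: γ̇_max = √(154.364) = 12.4243 s⁻¹
N_max = γ̇_max·h / (π·D) = 12.4243 · 0.00551 / (π · 0.1022) = 0.213218 rev/s = 12.7931 rpm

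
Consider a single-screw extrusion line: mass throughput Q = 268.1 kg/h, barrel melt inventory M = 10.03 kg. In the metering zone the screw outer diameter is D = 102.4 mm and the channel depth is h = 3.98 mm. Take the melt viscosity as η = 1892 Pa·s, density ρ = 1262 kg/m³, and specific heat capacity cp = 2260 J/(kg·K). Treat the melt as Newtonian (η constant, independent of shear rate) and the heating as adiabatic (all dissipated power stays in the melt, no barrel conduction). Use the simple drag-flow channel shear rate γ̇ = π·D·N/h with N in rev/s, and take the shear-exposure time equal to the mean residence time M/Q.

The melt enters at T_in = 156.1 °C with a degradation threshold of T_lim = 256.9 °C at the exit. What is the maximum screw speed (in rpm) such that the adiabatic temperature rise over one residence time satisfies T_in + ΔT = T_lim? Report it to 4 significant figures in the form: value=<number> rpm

value=24.93 rpm

Throughput in SI: Q_s = 268.1 kg/h ÷ 3600 s/h = 0.0744722 kg/s
Mean residence time: t_res = M/Q_s = 10.03 kg / 0.0744722 kg/s = 134.681 s
Convert to metres: D = 0.1024 m, h = 0.00398 m
Allowable rise: ΔT_a = T_lim − T_in = 256.9 − 156.1 = 100.8 K
Invert ΔT = ηγ̇²t_res/(ρcp) for γ̇: γ̇_max² = ΔT_a ρ cp / (η t_res) = 100.8·1262·2260 / (1892·134.681) = 1128.24 s⁻²
γ̇_max = sqrt(1128.24) = 33.5892 s⁻¹
N_max = γ̇_max·h / (π·D) = 33.5892 · 0.00398 / (π · 0.1024) = 0.41556 rev/s = 24.9336 rpm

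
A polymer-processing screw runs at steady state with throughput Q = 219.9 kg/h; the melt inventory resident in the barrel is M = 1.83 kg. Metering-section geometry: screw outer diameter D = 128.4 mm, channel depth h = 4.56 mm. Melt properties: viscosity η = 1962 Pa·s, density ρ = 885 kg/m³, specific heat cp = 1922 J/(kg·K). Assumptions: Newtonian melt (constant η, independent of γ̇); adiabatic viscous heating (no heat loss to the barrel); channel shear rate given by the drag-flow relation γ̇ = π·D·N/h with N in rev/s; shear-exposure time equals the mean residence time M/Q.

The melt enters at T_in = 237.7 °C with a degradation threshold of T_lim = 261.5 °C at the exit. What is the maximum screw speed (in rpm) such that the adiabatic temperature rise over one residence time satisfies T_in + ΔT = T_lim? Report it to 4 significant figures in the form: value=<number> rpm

Convert throughput: Q = 219.9 kg/h = 219.9/3600 = 0.0610833 kg/s
t_res = M / Q_s = 1.83 ÷ 0.0610833 = 29.9591 s
D = 128.4 mm = 0.1284 m;  h = 4.56 mm = 0.00456 m
ΔT_a = T_lim − T_in = 261.5 − 237.7 = 23.8 K
Invert ΔT = ηγ̇²t_res/(ρcp) for γ̇: γ̇_max² = ΔT_a ρ cp / (η t_res) = 23.8·885·1922 / (1962·29.9591) = 688.726 s⁻²
γ̇_max = √688.726 = 26.2436 s⁻¹
Solve γ̇ = πDN/h for N: N_max = γ̇_max·h/(π·D) = 26.2436 × 0.00456 / (π × 0.1284) = 0.29667 rev/s = 17.8002 rpm

value=17.80 rpm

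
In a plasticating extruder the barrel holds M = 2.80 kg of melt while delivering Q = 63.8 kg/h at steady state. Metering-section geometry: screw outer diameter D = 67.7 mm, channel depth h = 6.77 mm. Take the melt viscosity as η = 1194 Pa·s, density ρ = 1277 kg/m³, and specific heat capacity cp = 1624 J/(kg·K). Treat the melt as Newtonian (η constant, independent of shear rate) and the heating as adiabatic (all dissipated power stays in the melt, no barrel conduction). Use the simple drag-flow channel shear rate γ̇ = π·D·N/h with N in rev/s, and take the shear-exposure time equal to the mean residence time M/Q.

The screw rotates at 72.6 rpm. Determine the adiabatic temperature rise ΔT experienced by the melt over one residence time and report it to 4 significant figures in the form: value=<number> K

Throughput in SI: Q_s = 63.8 kg/h ÷ 3600 s/h = 0.0177222 kg/s
Mean residence time: t_res = M/Q_s = 2.80 kg / 0.0177222 kg/s = 157.994 s
Convert to SI: D = 0.0677 m, h = 0.00677 m, N = 72.6/60 = 1.21 rev/s
γ̇ = π·D·N / h = π · 0.0677 · 1.21 / 0.00677 = 38.0133 s⁻¹
ΔT = η·γ̇²·t_res / (ρ·cp) = 1194 · (38.0133)² · 157.994 / (1277 · 1624) = 131.443 K

value=131.4 K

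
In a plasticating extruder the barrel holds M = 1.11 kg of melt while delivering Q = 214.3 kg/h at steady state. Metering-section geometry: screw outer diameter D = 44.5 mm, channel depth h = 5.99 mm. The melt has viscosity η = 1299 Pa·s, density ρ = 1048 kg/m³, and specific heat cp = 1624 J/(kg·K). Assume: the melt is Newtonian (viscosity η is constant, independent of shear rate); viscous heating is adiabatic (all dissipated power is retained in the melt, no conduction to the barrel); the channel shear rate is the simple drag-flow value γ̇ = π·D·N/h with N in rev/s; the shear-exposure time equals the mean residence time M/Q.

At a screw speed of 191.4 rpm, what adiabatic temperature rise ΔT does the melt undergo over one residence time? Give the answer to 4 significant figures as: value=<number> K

Throughput in SI: Q_s = 214.3 kg/h ÷ 3600 s/h = 0.0595278 kg/s
Mean residence time: t_res = M/Q_s = 1.11 kg / 0.0595278 kg/s = 18.6468 s
Geometry in metres: D = 44.5 mm → 0.0445 m, h = 5.99 mm → 0.00599 m; screw speed N = 191.4 rpm = 3.19 rev/s
γ̇ = π·D·N / h = π · 0.0445 · 3.19 / 0.00599 = 74.4516 s⁻¹
ΔT = η·γ̇²·t_res / (ρ·cp) = 1299 · (74.4516)² · 18.6468 / (1048 · 1624) = 78.8883 K

value=78.89 K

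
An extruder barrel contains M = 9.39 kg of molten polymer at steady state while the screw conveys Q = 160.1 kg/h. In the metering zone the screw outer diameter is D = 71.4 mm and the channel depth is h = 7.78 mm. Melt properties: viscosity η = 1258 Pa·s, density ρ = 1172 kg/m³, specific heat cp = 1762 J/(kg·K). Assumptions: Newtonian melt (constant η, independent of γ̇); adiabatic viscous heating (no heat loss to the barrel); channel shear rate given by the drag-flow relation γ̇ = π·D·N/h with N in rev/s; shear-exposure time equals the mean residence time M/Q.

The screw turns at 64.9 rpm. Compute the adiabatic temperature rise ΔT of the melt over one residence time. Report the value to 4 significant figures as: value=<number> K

value=125.1 K

Convert throughput: Q = 160.1 kg/h = 160.1/3600 = 0.0444722 kg/s
Mean residence time: t_res = M/Q_s = 9.39 kg / 0.0444722 kg/s = 211.143 s
Convert to SI: D = 0.0714 m, h = 0.00778 m, N = 64.9/60 = 1.08167 rev/s
γ̇ = π D N / h = (π)(0.0714)(1.08167) / 0.00778 = 31.1862 s⁻¹
ΔT = η·γ̇²·t_res / (ρ·cp) = 1258 · (31.1862)² · 211.143 / (1172 · 1762) = 125.097 K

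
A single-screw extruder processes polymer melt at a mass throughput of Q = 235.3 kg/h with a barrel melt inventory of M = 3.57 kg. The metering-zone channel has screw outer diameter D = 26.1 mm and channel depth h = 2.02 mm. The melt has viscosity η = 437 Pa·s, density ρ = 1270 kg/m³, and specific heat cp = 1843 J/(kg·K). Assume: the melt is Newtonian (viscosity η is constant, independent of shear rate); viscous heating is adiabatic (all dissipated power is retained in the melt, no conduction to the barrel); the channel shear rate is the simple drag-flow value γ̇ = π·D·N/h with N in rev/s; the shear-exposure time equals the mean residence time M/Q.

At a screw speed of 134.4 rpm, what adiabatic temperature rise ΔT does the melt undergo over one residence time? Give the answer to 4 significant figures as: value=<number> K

value=84.31 K

Convert throughput: Q = 235.3 kg/h = 235.3/3600 = 0.0653611 kg/s
t_res = M / Q_s = 3.57 ÷ 0.0653611 = 54.6196 s
Convert to SI: D = 0.0261 m, h = 0.00202 m, N = 134.4/60 = 2.24 rev/s
Shear rate: γ̇ = πDN/h = π·0.0261·2.24/0.00202 = 90.9258 s⁻¹
ΔT = η·γ̇²·t_res / (ρ·cp) = 437 · (90.9258)² · 54.6196 / (1270 · 1843) = 84.3093 K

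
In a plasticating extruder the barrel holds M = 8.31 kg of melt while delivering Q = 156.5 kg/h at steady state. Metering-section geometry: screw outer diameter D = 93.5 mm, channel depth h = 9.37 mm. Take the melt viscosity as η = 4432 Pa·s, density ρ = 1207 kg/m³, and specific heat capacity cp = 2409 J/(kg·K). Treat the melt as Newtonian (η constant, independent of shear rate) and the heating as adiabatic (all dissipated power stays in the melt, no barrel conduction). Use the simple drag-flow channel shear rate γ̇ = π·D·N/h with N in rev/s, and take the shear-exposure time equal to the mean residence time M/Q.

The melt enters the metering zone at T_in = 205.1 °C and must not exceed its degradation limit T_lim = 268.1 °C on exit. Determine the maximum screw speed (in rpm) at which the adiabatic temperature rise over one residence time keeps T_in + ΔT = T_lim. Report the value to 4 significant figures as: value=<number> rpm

value=28.14 rpm

Throughput in SI: Q_s = 156.5 kg/h ÷ 3600 s/h = 0.0434722 kg/s
t_res = M / Q_s = 8.31 / 0.0434722 = 191.157 s
Convert to metres: D = 0.0935 m, h = 0.00937 m
ΔT_a = T_lim − T_in = 268.1 − 205.1 = 63 K
Invert ΔT = ηγ̇²t_res/(ρcp) for γ̇: γ̇_max² = ΔT_a ρ cp / (η t_res) = 63·1207·2409 / (4432·191.157) = 216.22 s⁻²
γ̇_max = sqrt(216.22) = 14.7044 s⁻¹
N_max = γ̇_max·h / (π·D) = 14.7044 · 0.00937 / (π · 0.0935) = 0.469057 rev/s = 28.1434 rpm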